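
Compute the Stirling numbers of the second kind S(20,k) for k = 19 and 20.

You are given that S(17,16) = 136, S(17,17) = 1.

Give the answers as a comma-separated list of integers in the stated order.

row 18: T[18][17]=17·1+136=153  T[18][18]=18·0+1=1
row 19: T[19][18]=18·1+153=171  T[19][19]=19·0+1=1
row 20: T[20][19]=19·1+171=190  T[20][20]=20·0+1=1
Read S(20,19) = 190, S(20,20) = 1.

190, 1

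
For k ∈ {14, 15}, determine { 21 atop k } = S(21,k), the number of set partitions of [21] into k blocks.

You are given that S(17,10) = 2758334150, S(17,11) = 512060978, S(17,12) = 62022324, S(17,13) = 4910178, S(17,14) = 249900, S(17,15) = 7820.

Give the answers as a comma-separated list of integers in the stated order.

i=18: T(18,11)=2758334150+11·512060978=8391004908 | T(18,12)=512060978+12·62022324=1256328866 | T(18,13)=62022324+13·4910178=125854638 | T(18,14)=4910178+14·249900=8408778 | T(18,15)=249900+15·7820=367200
i=19: T(19,12)=8391004908+12·1256328866=23466951300 | T(19,13)=1256328866+13·125854638=2892439160 | T(19,14)=125854638+14·8408778=243577530 | T(19,15)=8408778+15·367200=13916778
i=20: T(20,13)=23466951300+13·2892439160=61068660380 | T(20,14)=2892439160+14·243577530=6302524580 | T(20,15)=243577530+15·13916778=452329200
i=21: T(21,14)=61068660380+14·6302524580=149304004500 | T(21,15)=6302524580+15·452329200=13087462580
Read S(21,14) = 149304004500, S(21,15) = 13087462580.

149304004500, 13087462580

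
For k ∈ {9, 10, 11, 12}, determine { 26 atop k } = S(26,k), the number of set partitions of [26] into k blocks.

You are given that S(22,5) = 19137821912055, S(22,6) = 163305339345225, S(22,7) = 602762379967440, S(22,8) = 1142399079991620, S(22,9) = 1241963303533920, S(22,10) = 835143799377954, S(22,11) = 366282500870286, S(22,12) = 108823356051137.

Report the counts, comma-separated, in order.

@23  (23,6):163305339345225·6+19137821912055→998969857983405, (23,7):602762379967440·7+163305339345225→4382641999117305, (23,8):1142399079991620·8+602762379967440→9741955019900400, (23,9):1241963303533920·9+1142399079991620→12320068811796900, (23,10):835143799377954·10+1241963303533920→9593401297313460, (23,11):366282500870286·11+835143799377954→4864251308951100, (23,12):108823356051137·12+366282500870286→1672162773483930
@24  (24,7):4382641999117305·7+998969857983405→31677463851804540, (24,8):9741955019900400·8+4382641999117305→82318282158320505, (24,9):12320068811796900·9+9741955019900400→120622574326072500, (24,10):9593401297313460·10+12320068811796900→108254081784931500, (24,11):4864251308951100·11+9593401297313460→63100165695775560, (24,12):1672162773483930·12+4864251308951100→24930204590758260
@25  (25,8):82318282158320505·8+31677463851804540→690223721118368580, (25,9):120622574326072500·9+82318282158320505→1167921451092973005, (25,10):108254081784931500·10+120622574326072500→1203163392175387500, (25,11):63100165695775560·11+108254081784931500→802355904438462660, (25,12):24930204590758260·12+63100165695775560→362262620784874680
@26  (26,9):1167921451092973005·9+690223721118368580→11201516780955125625, (26,10):1203163392175387500·10+1167921451092973005→13199555372846848005, (26,11):802355904438462660·11+1203163392175387500→10029078340998476760, (26,12):362262620784874680·12+802355904438462660→5149507353856958820
Read S(26,9) = 11201516780955125625, S(26,10) = 13199555372846848005, S(26,11) = 10029078340998476760, S(26,12) = 5149507353856958820.

11201516780955125625, 13199555372846848005, 10029078340998476760, 5149507353856958820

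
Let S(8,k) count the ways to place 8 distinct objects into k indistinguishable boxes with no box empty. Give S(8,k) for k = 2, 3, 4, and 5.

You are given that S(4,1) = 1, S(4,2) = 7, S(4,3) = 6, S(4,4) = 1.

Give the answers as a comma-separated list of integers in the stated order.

@5  (5,1):1·1+0→1, (5,2):7·2+1→15, (5,3):6·3+7→25, (5,4):1·4+6→10, (5,5):0·5+1→1
@6  (6,1):1·1+0→1, (6,2):15·2+1→31, (6,3):25·3+15→90, (6,4):10·4+25→65, (6,5):1·5+10→15
@7  (7,1):1·1+0→1, (7,2):31·2+1→63, (7,3):90·3+31→301, (7,4):65·4+90→350, (7,5):15·5+65→140
@8  (8,2):63·2+1→127, (8,3):301·3+63→966, (8,4):350·4+301→1701, (8,5):140·5+350→1050
Read S(8,2) = 127, S(8,3) = 966, S(8,4) = 1701, S(8,5) = 1050.

127, 966, 1701, 1050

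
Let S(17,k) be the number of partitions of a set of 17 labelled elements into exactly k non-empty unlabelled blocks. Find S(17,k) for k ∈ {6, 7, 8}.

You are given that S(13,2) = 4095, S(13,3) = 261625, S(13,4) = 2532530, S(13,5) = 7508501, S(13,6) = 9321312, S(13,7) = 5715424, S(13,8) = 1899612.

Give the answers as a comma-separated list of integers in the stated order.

17505749898, 25708104786, 20415995028

r14: T_14,3=3×261625+4095=788970; T_14,4=4×2532530+261625=10391745; T_14,5=5×7508501+2532530=40075035; T_14,6=6×9321312+7508501=63436373; T_14,7=7×5715424+9321312=49329280; T_14,8=8×1899612+5715424=20912320
r15: T_15,4=4×10391745+788970=42355950; T_15,5=5×40075035+10391745=210766920; T_15,6=6×63436373+40075035=420693273; T_15,7=7×49329280+63436373=408741333; T_15,8=8×20912320+49329280=216627840
r16: T_16,5=5×210766920+42355950=1096190550; T_16,6=6×420693273+210766920=2734926558; T_16,7=7×408741333+420693273=3281882604; T_16,8=8×216627840+408741333=2141764053
r17: T_17,6=6×2734926558+1096190550=17505749898; T_17,7=7×3281882604+2734926558=25708104786; T_17,8=8×2141764053+3281882604=20415995028
Read S(17,6) = 17505749898, S(17,7) = 25708104786, S(17,8) = 20415995028.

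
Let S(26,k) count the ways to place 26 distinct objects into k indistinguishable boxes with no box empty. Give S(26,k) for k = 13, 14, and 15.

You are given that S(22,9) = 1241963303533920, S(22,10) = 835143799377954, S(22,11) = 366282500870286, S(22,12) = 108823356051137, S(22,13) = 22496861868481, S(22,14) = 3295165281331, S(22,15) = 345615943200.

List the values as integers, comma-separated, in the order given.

[23] T[23,10]:10*835143799377954+1241963303533920=9593401297313460 · T[23,11]:11*366282500870286+835143799377954=4864251308951100 · T[23,12]:12*108823356051137+366282500870286=1672162773483930 · T[23,13]:13*22496861868481+108823356051137=401282560341390 · T[23,14]:14*3295165281331+22496861868481=68629175807115 · T[23,15]:15*345615943200+3295165281331=8479404429331
[24] T[24,11]:11*4864251308951100+9593401297313460=63100165695775560 · T[24,12]:12*1672162773483930+4864251308951100=24930204590758260 · T[24,13]:13*401282560341390+1672162773483930=6888836057922000 · T[24,14]:14*68629175807115+401282560341390=1362091021641000 · T[24,15]:15*8479404429331+68629175807115=195820242247080
[25] T[25,12]:12*24930204590758260+63100165695775560=362262620784874680 · T[25,13]:13*6888836057922000+24930204590758260=114485073343744260 · T[25,14]:14*1362091021641000+6888836057922000=25958110360896000 · T[25,15]:15*195820242247080+1362091021641000=4299394655347200
[26] T[26,13]:13*114485073343744260+362262620784874680=1850568574253550060 · T[26,14]:14*25958110360896000+114485073343744260=477898618396288260 · T[26,15]:15*4299394655347200+25958110360896000=90449030191104000
Read S(26,13) = 1850568574253550060, S(26,14) = 477898618396288260, S(26,15) = 90449030191104000.

1850568574253550060, 477898618396288260, 90449030191104000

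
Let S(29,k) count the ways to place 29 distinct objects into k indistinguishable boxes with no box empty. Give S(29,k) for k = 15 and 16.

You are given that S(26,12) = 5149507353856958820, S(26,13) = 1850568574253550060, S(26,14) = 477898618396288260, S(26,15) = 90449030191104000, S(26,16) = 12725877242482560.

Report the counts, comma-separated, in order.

r27: T_27,13=13×1850568574253550060+5149507353856958820=29206898819153109600; T_27,14=14×477898618396288260+1850568574253550060=8541149231801585700; T_27,15=15×90449030191104000+477898618396288260=1834634071262848260; T_27,16=16×12725877242482560+90449030191104000=294063066070824960
r28: T_28,14=14×8541149231801585700+29206898819153109600=148782988064375309400; T_28,15=15×1834634071262848260+8541149231801585700=36060660300744309600; T_28,16=16×294063066070824960+1834634071262848260=6539643128396047620
r29: T_29,15=15×36060660300744309600+148782988064375309400=689692892575539953400; T_29,16=16×6539643128396047620+36060660300744309600=140694950355081071520
Read S(29,15) = 689692892575539953400, S(29,16) = 140694950355081071520.

689692892575539953400, 140694950355081071520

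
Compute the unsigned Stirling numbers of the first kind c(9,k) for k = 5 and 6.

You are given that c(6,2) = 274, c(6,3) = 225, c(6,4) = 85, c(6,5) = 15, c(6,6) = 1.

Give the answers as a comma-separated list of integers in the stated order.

[7] T[7,3]:6*225+274=1624 · T[7,4]:6*85+225=735 · T[7,5]:6*15+85=175 · T[7,6]:6*1+15=21
[8] T[8,4]:7*735+1624=6769 · T[8,5]:7*175+735=1960 · T[8,6]:7*21+175=322
[9] T[9,5]:8*1960+6769=22449 · T[9,6]:8*322+1960=4536
Read c(9,5) = 22449, c(9,6) = 4536.

22449, 4536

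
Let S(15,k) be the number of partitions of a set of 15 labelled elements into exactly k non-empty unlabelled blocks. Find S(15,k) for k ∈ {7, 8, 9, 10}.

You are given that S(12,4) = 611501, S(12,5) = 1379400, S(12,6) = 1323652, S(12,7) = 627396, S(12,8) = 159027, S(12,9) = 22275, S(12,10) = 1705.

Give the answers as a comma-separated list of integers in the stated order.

i=13: T(13,5)=611501+5·1379400=7508501 | T(13,6)=1379400+6·1323652=9321312 | T(13,7)=1323652+7·627396=5715424 | T(13,8)=627396+8·159027=1899612 | T(13,9)=159027+9·22275=359502 | T(13,10)=22275+10·1705=39325
i=14: T(14,6)=7508501+6·9321312=63436373 | T(14,7)=9321312+7·5715424=49329280 | T(14,8)=5715424+8·1899612=20912320 | T(14,9)=1899612+9·359502=5135130 | T(14,10)=359502+10·39325=752752
i=15: T(15,7)=63436373+7·49329280=408741333 | T(15,8)=49329280+8·20912320=216627840 | T(15,9)=20912320+9·5135130=67128490 | T(15,10)=5135130+10·752752=12662650
Read S(15,7) = 408741333, S(15,8) = 216627840, S(15,9) = 67128490, S(15,10) = 12662650.

408741333, 216627840, 67128490, 12662650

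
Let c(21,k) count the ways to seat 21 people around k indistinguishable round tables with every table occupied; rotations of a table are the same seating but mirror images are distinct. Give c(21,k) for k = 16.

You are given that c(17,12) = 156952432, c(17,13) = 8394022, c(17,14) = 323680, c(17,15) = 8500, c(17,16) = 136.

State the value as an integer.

i=18: T(18,13)=156952432+17·8394022=299650806 | T(18,14)=8394022+17·323680=13896582 | T(18,15)=323680+17·8500=468180 | T(18,16)=8500+17·136=10812
i=19: T(19,14)=299650806+18·13896582=549789282 | T(19,15)=13896582+18·468180=22323822 | T(19,16)=468180+18·10812=662796
i=20: T(20,15)=549789282+19·22323822=973941900 | T(20,16)=22323822+19·662796=34916946
i=21: T(21,16)=973941900+20·34916946=1672280820
Read c(21,16) = 1672280820.

1672280820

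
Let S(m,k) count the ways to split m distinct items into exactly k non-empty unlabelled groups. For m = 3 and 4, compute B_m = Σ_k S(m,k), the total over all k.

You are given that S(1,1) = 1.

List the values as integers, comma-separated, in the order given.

5, 15

r2: T_2,1=1×1+0=1; T_2,2=2×0+1=1
r3: T_3,1=1×1+0=1; T_3,2=2×1+1=3; T_3,3=3×0+1=1
r4: T_4,1=1×1+0=1; T_4,2=2×3+1=7; T_4,3=3×1+3=6; T_4,4=4×0+1=1
B_3 = ΣS(3,k) = 1+3+1 = 5
B_4 = ΣS(4,k) = 1+7+6+1 = 15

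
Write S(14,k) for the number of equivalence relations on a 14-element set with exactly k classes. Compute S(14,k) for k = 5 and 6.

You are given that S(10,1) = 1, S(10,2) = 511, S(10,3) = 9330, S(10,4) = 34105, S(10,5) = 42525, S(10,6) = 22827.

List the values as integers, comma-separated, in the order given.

40075035, 63436373

r11: T_11,2=2×511+1=1023; T_11,3=3×9330+511=28501; T_11,4=4×34105+9330=145750; T_11,5=5×42525+34105=246730; T_11,6=6×22827+42525=179487
r12: T_12,3=3×28501+1023=86526; T_12,4=4×145750+28501=611501; T_12,5=5×246730+145750=1379400; T_12,6=6×179487+246730=1323652
r13: T_13,4=4×611501+86526=2532530; T_13,5=5×1379400+611501=7508501; T_13,6=6×1323652+1379400=9321312
r14: T_14,5=5×7508501+2532530=40075035; T_14,6=6×9321312+7508501=63436373
Read S(14,5) = 40075035, S(14,6) = 63436373.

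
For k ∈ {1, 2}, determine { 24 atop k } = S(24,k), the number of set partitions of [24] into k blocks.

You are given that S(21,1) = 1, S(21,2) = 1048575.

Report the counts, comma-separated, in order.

1, 8388607

[22] T[22,1]:1*1+0=1 · T[22,2]:2*1048575+1=2097151
[23] T[23,1]:1*1+0=1 · T[23,2]:2*2097151+1=4194303
[24] T[24,1]:1*1+0=1 · T[24,2]:2*4194303+1=8388607
Read S(24,1) = 1, S(24,2) = 8388607.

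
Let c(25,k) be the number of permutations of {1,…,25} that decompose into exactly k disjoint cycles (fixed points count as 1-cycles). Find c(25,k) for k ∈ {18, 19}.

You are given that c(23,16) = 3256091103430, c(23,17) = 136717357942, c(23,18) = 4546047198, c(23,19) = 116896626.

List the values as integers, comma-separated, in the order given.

12191224980000, 414908513800

@24  (24,17):136717357942·23+3256091103430→6400590336096, (24,18):4546047198·23+136717357942→241276443496, (24,19):116896626·23+4546047198→7234669596
@25  (25,18):241276443496·24+6400590336096→12191224980000, (25,19):7234669596·24+241276443496→414908513800
Read c(25,18) = 12191224980000, c(25,19) = 414908513800.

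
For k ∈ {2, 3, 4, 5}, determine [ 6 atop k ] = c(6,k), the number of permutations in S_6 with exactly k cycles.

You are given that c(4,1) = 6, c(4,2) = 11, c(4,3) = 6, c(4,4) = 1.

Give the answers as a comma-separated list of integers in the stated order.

274, 225, 85, 15

row 5: T[5][1]=4·6+0=24  T[5][2]=4·11+6=50  T[5][3]=4·6+11=35  T[5][4]=4·1+6=10  T[5][5]=4·0+1=1
row 6: T[6][2]=5·50+24=274  T[6][3]=5·35+50=225  T[6][4]=5·10+35=85  T[6][5]=5·1+10=15
Read c(6,2) = 274, c(6,3) = 225, c(6,4) = 85, c(6,5) = 15.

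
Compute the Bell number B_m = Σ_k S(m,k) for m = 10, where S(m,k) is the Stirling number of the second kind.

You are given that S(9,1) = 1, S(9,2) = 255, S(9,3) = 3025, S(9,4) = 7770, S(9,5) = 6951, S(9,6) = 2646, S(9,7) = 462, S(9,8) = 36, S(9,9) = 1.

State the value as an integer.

115975

r10: T_10,1=1×1+0=1; T_10,2=2×255+1=511; T_10,3=3×3025+255=9330; T_10,4=4×7770+3025=34105; T_10,5=5×6951+7770=42525; T_10,6=6×2646+6951=22827; T_10,7=7×462+2646=5880; T_10,8=8×36+462=750; T_10,9=9×1+36=45; T_10,10=10×0+1=1
B_10 = ΣS(10,k) = 1+511+9330+34105+42525+22827+5880+750+45+1 = 115975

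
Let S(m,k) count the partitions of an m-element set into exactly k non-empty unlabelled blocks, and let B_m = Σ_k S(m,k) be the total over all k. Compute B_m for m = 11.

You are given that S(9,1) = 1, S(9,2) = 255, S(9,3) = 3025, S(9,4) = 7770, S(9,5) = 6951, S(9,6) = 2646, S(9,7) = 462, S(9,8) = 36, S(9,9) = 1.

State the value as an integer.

678570

[10] T[10,1]:1*1+0=1 · T[10,2]:2*255+1=511 · T[10,3]:3*3025+255=9330 · T[10,4]:4*7770+3025=34105 · T[10,5]:5*6951+7770=42525 · T[10,6]:6*2646+6951=22827 · T[10,7]:7*462+2646=5880 · T[10,8]:8*36+462=750 · T[10,9]:9*1+36=45 · T[10,10]:10*0+1=1
[11] T[11,1]:1*1+0=1 · T[11,2]:2*511+1=1023 · T[11,3]:3*9330+511=28501 · T[11,4]:4*34105+9330=145750 · T[11,5]:5*42525+34105=246730 · T[11,6]:6*22827+42525=179487 · T[11,7]:7*5880+22827=63987 · T[11,8]:8*750+5880=11880 · T[11,9]:9*45+750=1155 · T[11,10]:10*1+45=55 · T[11,11]:11*0+1=1
B_11 = ΣS(11,k) = 1+1023+28501+145750+246730+179487+63987+11880+1155+55+1 = 678570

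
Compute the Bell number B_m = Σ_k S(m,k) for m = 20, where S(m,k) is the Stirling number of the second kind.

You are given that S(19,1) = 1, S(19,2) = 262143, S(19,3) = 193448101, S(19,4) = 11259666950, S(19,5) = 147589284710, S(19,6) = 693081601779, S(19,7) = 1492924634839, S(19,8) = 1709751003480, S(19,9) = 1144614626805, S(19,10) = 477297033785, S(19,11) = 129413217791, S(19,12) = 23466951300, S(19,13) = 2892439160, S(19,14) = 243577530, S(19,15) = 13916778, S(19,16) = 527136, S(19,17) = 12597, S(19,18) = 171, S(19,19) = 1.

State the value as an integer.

r20: T_20,1=1×1+0=1; T_20,2=2×262143+1=524287; T_20,3=3×193448101+262143=580606446; T_20,4=4×11259666950+193448101=45232115901; T_20,5=5×147589284710+11259666950=749206090500; T_20,6=6×693081601779+147589284710=4306078895384; T_20,7=7×1492924634839+693081601779=11143554045652; T_20,8=8×1709751003480+1492924634839=15170932662679; T_20,9=9×1144614626805+1709751003480=12011282644725; T_20,10=10×477297033785+1144614626805=5917584964655; T_20,11=11×129413217791+477297033785=1900842429486; T_20,12=12×23466951300+129413217791=411016633391; T_20,13=13×2892439160+23466951300=61068660380; T_20,14=14×243577530+2892439160=6302524580; T_20,15=15×13916778+243577530=452329200; T_20,16=16×527136+13916778=22350954; T_20,17=17×12597+527136=741285; T_20,18=18×171+12597=15675; T_20,19=19×1+171=190; T_20,20=20×0+1=1
B_20 = ΣS(20,k) = 1+524287+580606446+45232115901+749206090500+4306078895384+11143554045652+15170932662679+12011282644725+5917584964655+1900842429486+411016633391+61068660380+6302524580+452329200+22350954+741285+15675+190+1 = 51724158235372

51724158235372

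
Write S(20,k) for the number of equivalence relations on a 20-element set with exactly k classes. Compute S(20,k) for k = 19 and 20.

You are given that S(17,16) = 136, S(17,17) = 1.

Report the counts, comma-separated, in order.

190, 1

r18: T_18,17=17×1+136=153; T_18,18=18×0+1=1
r19: T_19,18=18×1+153=171; T_19,19=19×0+1=1
r20: T_20,19=19×1+171=190; T_20,20=20×0+1=1
Read S(20,19) = 190, S(20,20) = 1.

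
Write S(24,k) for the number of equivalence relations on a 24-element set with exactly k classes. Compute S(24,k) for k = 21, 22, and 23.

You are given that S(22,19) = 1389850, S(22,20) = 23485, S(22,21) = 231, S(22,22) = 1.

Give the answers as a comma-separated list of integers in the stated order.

[23] T[23,20]:20*23485+1389850=1859550 · T[23,21]:21*231+23485=28336 · T[23,22]:22*1+231=253 · T[23,23]:23*0+1=1
[24] T[24,21]:21*28336+1859550=2454606 · T[24,22]:22*253+28336=33902 · T[24,23]:23*1+253=276
Read S(24,21) = 2454606, S(24,22) = 33902, S(24,23) = 276.

2454606, 33902, 276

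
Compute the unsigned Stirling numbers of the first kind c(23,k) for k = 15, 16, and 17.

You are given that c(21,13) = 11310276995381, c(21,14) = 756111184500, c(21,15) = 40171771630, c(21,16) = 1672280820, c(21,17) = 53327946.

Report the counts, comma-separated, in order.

[22] T[22,14]:21*756111184500+11310276995381=27188611869881 · T[22,15]:21*40171771630+756111184500=1599718388730 · T[22,16]:21*1672280820+40171771630=75289668850 · T[22,17]:21*53327946+1672280820=2792167686
[23] T[23,15]:22*1599718388730+27188611869881=62382416421941 · T[23,16]:22*75289668850+1599718388730=3256091103430 · T[23,17]:22*2792167686+75289668850=136717357942
Read c(23,15) = 62382416421941, c(23,16) = 3256091103430, c(23,17) = 136717357942.

62382416421941, 3256091103430, 136717357942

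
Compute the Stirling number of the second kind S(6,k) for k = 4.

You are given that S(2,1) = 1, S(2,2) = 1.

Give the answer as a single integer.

65

[3] T[3,1]:1*1+0=1 · T[3,2]:2*1+1=3 · T[3,3]:3*0+1=1
[4] T[4,2]:2*3+1=7 · T[4,3]:3*1+3=6 · T[4,4]:4*0+1=1
[5] T[5,3]:3*6+7=25 · T[5,4]:4*1+6=10
[6] T[6,4]:4*10+25=65
Read S(6,4) = 65.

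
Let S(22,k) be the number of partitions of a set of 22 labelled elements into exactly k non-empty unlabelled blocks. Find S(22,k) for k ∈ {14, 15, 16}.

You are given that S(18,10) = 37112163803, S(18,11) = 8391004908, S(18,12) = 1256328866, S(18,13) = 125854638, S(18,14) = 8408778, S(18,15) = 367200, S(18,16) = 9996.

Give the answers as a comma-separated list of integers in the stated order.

3295165281331, 345615943200, 26046574004

@19  (19,11):8391004908·11+37112163803→129413217791, (19,12):1256328866·12+8391004908→23466951300, (19,13):125854638·13+1256328866→2892439160, (19,14):8408778·14+125854638→243577530, (19,15):367200·15+8408778→13916778, (19,16):9996·16+367200→527136
@20  (20,12):23466951300·12+129413217791→411016633391, (20,13):2892439160·13+23466951300→61068660380, (20,14):243577530·14+2892439160→6302524580, (20,15):13916778·15+243577530→452329200, (20,16):527136·16+13916778→22350954
@21  (21,13):61068660380·13+411016633391→1204909218331, (21,14):6302524580·14+61068660380→149304004500, (21,15):452329200·15+6302524580→13087462580, (21,16):22350954·16+452329200→809944464
@22  (22,14):149304004500·14+1204909218331→3295165281331, (22,15):13087462580·15+149304004500→345615943200, (22,16):809944464·16+13087462580→26046574004
Read S(22,14) = 3295165281331, S(22,15) = 345615943200, S(22,16) = 26046574004.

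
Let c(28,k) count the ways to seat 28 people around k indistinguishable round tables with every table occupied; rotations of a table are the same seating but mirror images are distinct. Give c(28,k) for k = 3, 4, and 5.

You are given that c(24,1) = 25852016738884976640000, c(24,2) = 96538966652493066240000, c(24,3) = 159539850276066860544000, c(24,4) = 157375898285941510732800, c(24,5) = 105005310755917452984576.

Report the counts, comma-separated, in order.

[25] T[25,1]:24*25852016738884976640000+0=620448401733239439360000 · T[25,2]:24*96538966652493066240000+25852016738884976640000=2342787216398718566400000 · T[25,3]:24*159539850276066860544000+96538966652493066240000=3925495373278097719296000 · T[25,4]:24*157375898285941510732800+159539850276066860544000=3936561409138663118131200 · T[25,5]:24*105005310755917452984576+157375898285941510732800=2677503356427960382362624
[26] T[26,1]:25*620448401733239439360000+0=15511210043330985984000000 · T[26,2]:25*2342787216398718566400000+620448401733239439360000=59190128811701203599360000 · T[26,3]:25*3925495373278097719296000+2342787216398718566400000=100480171548351161548800000 · T[26,4]:25*3936561409138663118131200+3925495373278097719296000=102339530601744675672576000 · T[26,5]:25*2677503356427960382362624+3936561409138663118131200=70874145319837672677196800
[27] T[27,2]:26*59190128811701203599360000+15511210043330985984000000=1554454559147562279567360000 · T[27,3]:26*100480171548351161548800000+59190128811701203599360000=2671674589068831403868160000 · T[27,4]:26*102339530601744675672576000+100480171548351161548800000=2761307967193712729035776000 · T[27,5]:26*70874145319837672677196800+102339530601744675672576000=1945067308917524165279692800
[28] T[28,3]:27*2671674589068831403868160000+1554454559147562279567360000=73689668464006010184007680000 · T[28,4]:27*2761307967193712729035776000+2671674589068831403868160000=77226989703299075087834112000 · T[28,5]:27*1945067308917524165279692800+2761307967193712729035776000=55278125307966865191587481600
Read c(28,3) = 73689668464006010184007680000, c(28,4) = 77226989703299075087834112000, c(28,5) = 55278125307966865191587481600.

73689668464006010184007680000, 77226989703299075087834112000, 55278125307966865191587481600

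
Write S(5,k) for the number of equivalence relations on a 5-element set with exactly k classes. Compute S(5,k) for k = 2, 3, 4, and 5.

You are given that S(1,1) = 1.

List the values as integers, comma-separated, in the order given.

15, 25, 10, 1

r2: T_2,1=1×1+0=1; T_2,2=2×0+1=1
r3: T_3,1=1×1+0=1; T_3,2=2×1+1=3; T_3,3=3×0+1=1
r4: T_4,1=1×1+0=1; T_4,2=2×3+1=7; T_4,3=3×1+3=6; T_4,4=4×0+1=1
r5: T_5,2=2×7+1=15; T_5,3=3×6+7=25; T_5,4=4×1+6=10; T_5,5=5×0+1=1
Read S(5,2) = 15, S(5,3) = 25, S(5,4) = 10, S(5,5) = 1.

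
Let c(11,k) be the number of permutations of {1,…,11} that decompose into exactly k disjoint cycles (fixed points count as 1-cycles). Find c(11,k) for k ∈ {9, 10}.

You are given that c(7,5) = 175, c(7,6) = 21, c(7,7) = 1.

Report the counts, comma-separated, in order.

1320, 55

@8  (8,6):21·7+175→322, (8,7):1·7+21→28, (8,8):0·7+1→1
@9  (9,7):28·8+322→546, (9,8):1·8+28→36, (9,9):0·8+1→1
@10  (10,8):36·9+546→870, (10,9):1·9+36→45, (10,10):0·9+1→1
@11  (11,9):45·10+870→1320, (11,10):1·10+45→55
Read c(11,9) = 1320, c(11,10) = 55.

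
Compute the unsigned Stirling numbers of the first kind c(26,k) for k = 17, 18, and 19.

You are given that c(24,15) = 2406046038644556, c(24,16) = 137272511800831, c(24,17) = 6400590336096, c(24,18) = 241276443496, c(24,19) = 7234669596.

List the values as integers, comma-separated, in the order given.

12972753318542875, 595667304367135, 22563937825000

[25] T[25,16]:24*137272511800831+2406046038644556=5700586321864500 · T[25,17]:24*6400590336096+137272511800831=290886679867135 · T[25,18]:24*241276443496+6400590336096=12191224980000 · T[25,19]:24*7234669596+241276443496=414908513800
[26] T[26,17]:25*290886679867135+5700586321864500=12972753318542875 · T[26,18]:25*12191224980000+290886679867135=595667304367135 · T[26,19]:25*414908513800+12191224980000=22563937825000
Read c(26,17) = 12972753318542875, c(26,18) = 595667304367135, c(26,19) = 22563937825000.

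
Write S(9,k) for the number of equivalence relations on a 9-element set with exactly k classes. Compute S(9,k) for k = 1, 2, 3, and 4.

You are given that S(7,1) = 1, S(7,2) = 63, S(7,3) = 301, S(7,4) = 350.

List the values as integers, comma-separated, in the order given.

[8] T[8,1]:1*1+0=1 · T[8,2]:2*63+1=127 · T[8,3]:3*301+63=966 · T[8,4]:4*350+301=1701
[9] T[9,1]:1*1+0=1 · T[9,2]:2*127+1=255 · T[9,3]:3*966+127=3025 · T[9,4]:4*1701+966=7770
Read S(9,1) = 1, S(9,2) = 255, S(9,3) = 3025, S(9,4) = 7770.

1, 255, 3025, 7770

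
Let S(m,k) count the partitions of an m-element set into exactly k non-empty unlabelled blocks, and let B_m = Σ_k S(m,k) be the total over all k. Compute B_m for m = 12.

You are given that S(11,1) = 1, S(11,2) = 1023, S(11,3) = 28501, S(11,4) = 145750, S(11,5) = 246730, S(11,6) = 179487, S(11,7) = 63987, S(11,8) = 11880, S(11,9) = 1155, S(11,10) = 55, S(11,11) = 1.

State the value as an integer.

4213597

i=12: T(12,1)=0+1·1=1 | T(12,2)=1+2·1023=2047 | T(12,3)=1023+3·28501=86526 | T(12,4)=28501+4·145750=611501 | T(12,5)=145750+5·246730=1379400 | T(12,6)=246730+6·179487=1323652 | T(12,7)=179487+7·63987=627396 | T(12,8)=63987+8·11880=159027 | T(12,9)=11880+9·1155=22275 | T(12,10)=1155+10·55=1705 | T(12,11)=55+11·1=66 | T(12,12)=1+12·0=1
B_12 = ΣS(12,k) = 1+2047+86526+611501+1379400+1323652+627396+159027+22275+1705+66+1 = 4213597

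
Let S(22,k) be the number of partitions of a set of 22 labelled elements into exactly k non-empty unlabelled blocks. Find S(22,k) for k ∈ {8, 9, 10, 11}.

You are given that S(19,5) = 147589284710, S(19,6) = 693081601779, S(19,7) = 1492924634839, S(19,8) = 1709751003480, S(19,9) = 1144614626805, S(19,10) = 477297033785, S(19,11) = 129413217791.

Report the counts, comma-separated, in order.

@20  (20,6):693081601779·6+147589284710→4306078895384, (20,7):1492924634839·7+693081601779→11143554045652, (20,8):1709751003480·8+1492924634839→15170932662679, (20,9):1144614626805·9+1709751003480→12011282644725, (20,10):477297033785·10+1144614626805→5917584964655, (20,11):129413217791·11+477297033785→1900842429486
@21  (21,7):11143554045652·7+4306078895384→82310957214948, (21,8):15170932662679·8+11143554045652→132511015347084, (21,9):12011282644725·9+15170932662679→123272476465204, (21,10):5917584964655·10+12011282644725→71187132291275, (21,11):1900842429486·11+5917584964655→26826851689001
@22  (22,8):132511015347084·8+82310957214948→1142399079991620, (22,9):123272476465204·9+132511015347084→1241963303533920, (22,10):71187132291275·10+123272476465204→835143799377954, (22,11):26826851689001·11+71187132291275→366282500870286
Read S(22,8) = 1142399079991620, S(22,9) = 1241963303533920, S(22,10) = 835143799377954, S(22,11) = 366282500870286.

1142399079991620, 1241963303533920, 835143799377954, 366282500870286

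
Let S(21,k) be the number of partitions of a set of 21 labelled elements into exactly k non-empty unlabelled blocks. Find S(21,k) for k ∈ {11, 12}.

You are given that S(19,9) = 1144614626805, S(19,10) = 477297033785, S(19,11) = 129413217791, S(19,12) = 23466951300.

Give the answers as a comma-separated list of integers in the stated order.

26826851689001, 6833042030178

@20  (20,10):477297033785·10+1144614626805→5917584964655, (20,11):129413217791·11+477297033785→1900842429486, (20,12):23466951300·12+129413217791→411016633391
@21  (21,11):1900842429486·11+5917584964655→26826851689001, (21,12):411016633391·12+1900842429486→6833042030178
Read S(21,11) = 26826851689001, S(21,12) = 6833042030178.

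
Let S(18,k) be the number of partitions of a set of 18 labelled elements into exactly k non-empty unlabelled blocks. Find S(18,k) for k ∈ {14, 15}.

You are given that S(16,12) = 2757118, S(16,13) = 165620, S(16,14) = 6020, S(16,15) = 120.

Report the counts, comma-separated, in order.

@17  (17,13):165620·13+2757118→4910178, (17,14):6020·14+165620→249900, (17,15):120·15+6020→7820
@18  (18,14):249900·14+4910178→8408778, (18,15):7820·15+249900→367200
Read S(18,14) = 8408778, S(18,15) = 367200.

8408778, 367200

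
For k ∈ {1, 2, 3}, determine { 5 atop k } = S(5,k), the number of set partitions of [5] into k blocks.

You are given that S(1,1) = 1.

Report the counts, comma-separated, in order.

[2] T[2,1]:1*1+0=1 · T[2,2]:2*0+1=1
[3] T[3,1]:1*1+0=1 · T[3,2]:2*1+1=3 · T[3,3]:3*0+1=1
[4] T[4,1]:1*1+0=1 · T[4,2]:2*3+1=7 · T[4,3]:3*1+3=6
[5] T[5,1]:1*1+0=1 · T[5,2]:2*7+1=15 · T[5,3]:3*6+7=25
Read S(5,1) = 1, S(5,2) = 15, S(5,3) = 25.

1, 15, 25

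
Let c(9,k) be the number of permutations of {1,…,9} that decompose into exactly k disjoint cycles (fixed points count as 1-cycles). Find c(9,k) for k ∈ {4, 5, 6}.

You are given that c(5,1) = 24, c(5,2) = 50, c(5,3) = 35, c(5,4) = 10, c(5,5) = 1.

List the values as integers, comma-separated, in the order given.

67284, 22449, 4536

r6: T_6,1=5×24+0=120; T_6,2=5×50+24=274; T_6,3=5×35+50=225; T_6,4=5×10+35=85; T_6,5=5×1+10=15; T_6,6=5×0+1=1
r7: T_7,2=6×274+120=1764; T_7,3=6×225+274=1624; T_7,4=6×85+225=735; T_7,5=6×15+85=175; T_7,6=6×1+15=21
r8: T_8,3=7×1624+1764=13132; T_8,4=7×735+1624=6769; T_8,5=7×175+735=1960; T_8,6=7×21+175=322
r9: T_9,4=8×6769+13132=67284; T_9,5=8×1960+6769=22449; T_9,6=8×322+1960=4536
Read c(9,4) = 67284, c(9,5) = 22449, c(9,6) = 4536.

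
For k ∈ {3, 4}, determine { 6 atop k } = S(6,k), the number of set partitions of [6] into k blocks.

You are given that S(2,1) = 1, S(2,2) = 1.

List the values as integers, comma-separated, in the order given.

90, 65

row 3: T[3][1]=1·1+0=1  T[3][2]=2·1+1=3  T[3][3]=3·0+1=1
row 4: T[4][1]=1·1+0=1  T[4][2]=2·3+1=7  T[4][3]=3·1+3=6  T[4][4]=4·0+1=1
row 5: T[5][2]=2·7+1=15  T[5][3]=3·6+7=25  T[5][4]=4·1+6=10
row 6: T[6][3]=3·25+15=90  T[6][4]=4·10+25=65
Read S(6,3) = 90, S(6,4) = 65.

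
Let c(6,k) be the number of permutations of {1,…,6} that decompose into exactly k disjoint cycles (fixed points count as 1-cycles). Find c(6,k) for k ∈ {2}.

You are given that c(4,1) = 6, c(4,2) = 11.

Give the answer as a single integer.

274

r5: T_5,1=4×6+0=24; T_5,2=4×11+6=50
r6: T_6,2=5×50+24=274
Read c(6,2) = 274.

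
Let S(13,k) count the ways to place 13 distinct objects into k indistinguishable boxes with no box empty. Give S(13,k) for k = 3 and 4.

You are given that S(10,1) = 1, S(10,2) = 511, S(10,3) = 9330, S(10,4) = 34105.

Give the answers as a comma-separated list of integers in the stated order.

i=11: T(11,1)=0+1·1=1 | T(11,2)=1+2·511=1023 | T(11,3)=511+3·9330=28501 | T(11,4)=9330+4·34105=145750
i=12: T(12,2)=1+2·1023=2047 | T(12,3)=1023+3·28501=86526 | T(12,4)=28501+4·145750=611501
i=13: T(13,3)=2047+3·86526=261625 | T(13,4)=86526+4·611501=2532530
Read S(13,3) = 261625, S(13,4) = 2532530.

261625, 2532530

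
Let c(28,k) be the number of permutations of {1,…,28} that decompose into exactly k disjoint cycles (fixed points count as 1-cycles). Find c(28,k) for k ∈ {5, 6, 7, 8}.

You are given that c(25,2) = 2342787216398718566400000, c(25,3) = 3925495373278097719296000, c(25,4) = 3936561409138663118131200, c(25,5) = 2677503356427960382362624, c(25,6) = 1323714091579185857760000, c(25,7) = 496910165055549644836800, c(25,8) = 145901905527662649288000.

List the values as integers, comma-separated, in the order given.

i=26: T(26,3)=2342787216398718566400000+25·3925495373278097719296000=100480171548351161548800000 | T(26,4)=3925495373278097719296000+25·3936561409138663118131200=102339530601744675672576000 | T(26,5)=3936561409138663118131200+25·2677503356427960382362624=70874145319837672677196800 | T(26,6)=2677503356427960382362624+25·1323714091579185857760000=35770355645907606826362624 | T(26,7)=1323714091579185857760000+25·496910165055549644836800=13746468217967926978680000 | T(26,8)=496910165055549644836800+25·145901905527662649288000=4144457803247115877036800
i=27: T(27,4)=100480171548351161548800000+26·102339530601744675672576000=2761307967193712729035776000 | T(27,5)=102339530601744675672576000+26·70874145319837672677196800=1945067308917524165279692800 | T(27,6)=70874145319837672677196800+26·35770355645907606826362624=1000903392113435450162625024 | T(27,7)=35770355645907606826362624+26·13746468217967926978680000=393178529313073708272042624 | T(27,8)=13746468217967926978680000+26·4144457803247115877036800=121502371102392939781636800
i=28: T(28,5)=2761307967193712729035776000+27·1945067308917524165279692800=55278125307966865191587481600 | T(28,6)=1945067308917524165279692800+27·1000903392113435450162625024=28969458895980281319670568448 | T(28,7)=1000903392113435450162625024+27·393178529313073708272042624=11616723683566425573507775872 | T(28,8)=393178529313073708272042624+27·121502371102392939781636800=3673742549077683082376236224
Read c(28,5) = 55278125307966865191587481600, c(28,6) = 28969458895980281319670568448, c(28,7) = 11616723683566425573507775872, c(28,8) = 3673742549077683082376236224.

55278125307966865191587481600, 28969458895980281319670568448, 11616723683566425573507775872, 3673742549077683082376236224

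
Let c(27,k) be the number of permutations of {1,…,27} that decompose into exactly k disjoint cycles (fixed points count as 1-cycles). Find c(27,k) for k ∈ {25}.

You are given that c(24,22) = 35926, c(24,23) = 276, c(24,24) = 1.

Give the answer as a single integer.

i=25: T(25,23)=35926+24·276=42550 | T(25,24)=276+24·1=300 | T(25,25)=1+24·0=1
i=26: T(26,24)=42550+25·300=50050 | T(26,25)=300+25·1=325
i=27: T(27,25)=50050+26·325=58500
Read c(27,25) = 58500.

58500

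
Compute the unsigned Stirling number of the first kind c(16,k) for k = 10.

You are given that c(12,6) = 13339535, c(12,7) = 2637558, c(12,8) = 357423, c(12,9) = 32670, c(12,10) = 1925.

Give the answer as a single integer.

r13: T_13,7=12×2637558+13339535=44990231; T_13,8=12×357423+2637558=6926634; T_13,9=12×32670+357423=749463; T_13,10=12×1925+32670=55770
r14: T_14,8=13×6926634+44990231=135036473; T_14,9=13×749463+6926634=16669653; T_14,10=13×55770+749463=1474473
r15: T_15,9=14×16669653+135036473=368411615; T_15,10=14×1474473+16669653=37312275
r16: T_16,10=15×37312275+368411615=928095740
Read c(16,10) = 928095740.

928095740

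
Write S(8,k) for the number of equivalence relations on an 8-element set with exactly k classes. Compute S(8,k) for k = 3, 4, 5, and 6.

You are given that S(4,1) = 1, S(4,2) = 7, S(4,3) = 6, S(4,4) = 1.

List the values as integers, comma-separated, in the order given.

[5] T[5,1]:1*1+0=1 · T[5,2]:2*7+1=15 · T[5,3]:3*6+7=25 · T[5,4]:4*1+6=10 · T[5,5]:5*0+1=1
[6] T[6,1]:1*1+0=1 · T[6,2]:2*15+1=31 · T[6,3]:3*25+15=90 · T[6,4]:4*10+25=65 · T[6,5]:5*1+10=15 · T[6,6]:6*0+1=1
[7] T[7,2]:2*31+1=63 · T[7,3]:3*90+31=301 · T[7,4]:4*65+90=350 · T[7,5]:5*15+65=140 · T[7,6]:6*1+15=21
[8] T[8,3]:3*301+63=966 · T[8,4]:4*350+301=1701 · T[8,5]:5*140+350=1050 · T[8,6]:6*21+140=266
Read S(8,3) = 966, S(8,4) = 1701, S(8,5) = 1050, S(8,6) = 266.

966, 1701, 1050, 266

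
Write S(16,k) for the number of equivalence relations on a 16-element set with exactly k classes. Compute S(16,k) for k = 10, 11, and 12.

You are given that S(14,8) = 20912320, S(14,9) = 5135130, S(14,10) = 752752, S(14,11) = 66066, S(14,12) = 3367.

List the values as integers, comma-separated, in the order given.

@15  (15,9):5135130·9+20912320→67128490, (15,10):752752·10+5135130→12662650, (15,11):66066·11+752752→1479478, (15,12):3367·12+66066→106470
@16  (16,10):12662650·10+67128490→193754990, (16,11):1479478·11+12662650→28936908, (16,12):106470·12+1479478→2757118
Read S(16,10) = 193754990, S(16,11) = 28936908, S(16,12) = 2757118.

193754990, 28936908, 2757118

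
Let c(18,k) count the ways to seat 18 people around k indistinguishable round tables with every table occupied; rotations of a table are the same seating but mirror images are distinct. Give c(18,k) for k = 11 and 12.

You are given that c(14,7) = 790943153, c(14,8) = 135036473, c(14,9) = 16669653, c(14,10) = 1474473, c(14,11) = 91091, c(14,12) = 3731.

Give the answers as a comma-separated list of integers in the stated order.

60202693980, 4853222764

r15: T_15,8=14×135036473+790943153=2681453775; T_15,9=14×16669653+135036473=368411615; T_15,10=14×1474473+16669653=37312275; T_15,11=14×91091+1474473=2749747; T_15,12=14×3731+91091=143325
r16: T_16,9=15×368411615+2681453775=8207628000; T_16,10=15×37312275+368411615=928095740; T_16,11=15×2749747+37312275=78558480; T_16,12=15×143325+2749747=4899622
r17: T_17,10=16×928095740+8207628000=23057159840; T_17,11=16×78558480+928095740=2185031420; T_17,12=16×4899622+78558480=156952432
r18: T_18,11=17×2185031420+23057159840=60202693980; T_18,12=17×156952432+2185031420=4853222764
Read c(18,11) = 60202693980, c(18,12) = 4853222764.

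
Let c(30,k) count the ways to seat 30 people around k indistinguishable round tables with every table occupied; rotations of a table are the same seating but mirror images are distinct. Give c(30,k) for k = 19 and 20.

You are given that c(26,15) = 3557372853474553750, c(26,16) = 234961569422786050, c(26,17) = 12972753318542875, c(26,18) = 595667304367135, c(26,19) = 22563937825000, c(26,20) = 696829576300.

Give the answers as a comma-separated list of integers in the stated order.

150566737512021319125, 6634460278534540725

@27  (27,16):234961569422786050·26+3557372853474553750→9666373658466991050, (27,17):12972753318542875·26+234961569422786050→572253155704900800, (27,18):595667304367135·26+12972753318542875→28460103232088385, (27,19):22563937825000·26+595667304367135→1182329687817135, (27,20):696829576300·26+22563937825000→40681506808800
@28  (28,17):572253155704900800·27+9666373658466991050→25117208862499312650, (28,18):28460103232088385·27+572253155704900800→1340675942971287195, (28,19):1182329687817135·27+28460103232088385→60383004803151030, (28,20):40681506808800·27+1182329687817135→2280730371654735
@29  (29,18):1340675942971287195·28+25117208862499312650→62656135265695354110, (29,19):60383004803151030·28+1340675942971287195→3031400077459516035, (29,20):2280730371654735·28+60383004803151030→124243455209483610
@30  (30,19):3031400077459516035·29+62656135265695354110→150566737512021319125, (30,20):124243455209483610·29+3031400077459516035→6634460278534540725
Read c(30,19) = 150566737512021319125, c(30,20) = 6634460278534540725.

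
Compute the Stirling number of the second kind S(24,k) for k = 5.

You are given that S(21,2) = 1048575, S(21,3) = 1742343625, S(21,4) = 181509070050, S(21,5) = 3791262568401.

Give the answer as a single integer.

row 22: T[22][3]=3·1742343625+1048575=5228079450  T[22][4]=4·181509070050+1742343625=727778623825  T[22][5]=5·3791262568401+181509070050=19137821912055
row 23: T[23][4]=4·727778623825+5228079450=2916342574750  T[23][5]=5·19137821912055+727778623825=96416888184100
row 24: T[24][5]=5·96416888184100+2916342574750=485000783495250
Read S(24,5) = 485000783495250.

485000783495250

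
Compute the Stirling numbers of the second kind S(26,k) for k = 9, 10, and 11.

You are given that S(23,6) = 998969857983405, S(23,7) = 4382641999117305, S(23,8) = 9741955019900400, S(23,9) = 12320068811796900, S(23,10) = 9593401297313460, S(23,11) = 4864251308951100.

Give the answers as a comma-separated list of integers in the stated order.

11201516780955125625, 13199555372846848005, 10029078340998476760

[24] T[24,7]:7*4382641999117305+998969857983405=31677463851804540 · T[24,8]:8*9741955019900400+4382641999117305=82318282158320505 · T[24,9]:9*12320068811796900+9741955019900400=120622574326072500 · T[24,10]:10*9593401297313460+12320068811796900=108254081784931500 · T[24,11]:11*4864251308951100+9593401297313460=63100165695775560
[25] T[25,8]:8*82318282158320505+31677463851804540=690223721118368580 · T[25,9]:9*120622574326072500+82318282158320505=1167921451092973005 · T[25,10]:10*108254081784931500+120622574326072500=1203163392175387500 · T[25,11]:11*63100165695775560+108254081784931500=802355904438462660
[26] T[26,9]:9*1167921451092973005+690223721118368580=11201516780955125625 · T[26,10]:10*1203163392175387500+1167921451092973005=13199555372846848005 · T[26,11]:11*802355904438462660+1203163392175387500=10029078340998476760
Read S(26,9) = 11201516780955125625, S(26,10) = 13199555372846848005, S(26,11) = 10029078340998476760.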